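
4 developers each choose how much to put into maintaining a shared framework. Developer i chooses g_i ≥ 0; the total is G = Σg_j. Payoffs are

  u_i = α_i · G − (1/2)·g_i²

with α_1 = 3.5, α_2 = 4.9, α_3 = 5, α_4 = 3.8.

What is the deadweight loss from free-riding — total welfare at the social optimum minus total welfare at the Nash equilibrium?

333.69

Developer i's FOC: ∂u_i/∂g_i = α_i − g_i = 0, so g_i* = α_i.
NE contributions = (3.5, 4.9, 5, 3.8); G = 17.2.
W^NE = (Σα)·G − ½Σα_i² = 17.2² − ½·75.7 = 257.99.
Planner sets g_i = Σα_j = 17.2 for every i, so G^SO = 4·17.2 = 68.8.
W^SO = (Σα)·G^SO − ½·4·(Σα)² = (4/2)·17.2² = 591.68.
Deadweight loss = W^SO − W^NE = 333.69.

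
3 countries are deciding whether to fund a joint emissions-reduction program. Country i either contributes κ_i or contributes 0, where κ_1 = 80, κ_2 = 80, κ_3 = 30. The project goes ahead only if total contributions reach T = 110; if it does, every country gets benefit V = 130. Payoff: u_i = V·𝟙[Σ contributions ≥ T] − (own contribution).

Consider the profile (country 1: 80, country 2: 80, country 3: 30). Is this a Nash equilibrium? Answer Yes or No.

Total = 190 ≥ 110: provided.
Country 1 (pledges 80, payoff 50): dropping to 0 → total 110, payoff 130. Profitable deviation.

No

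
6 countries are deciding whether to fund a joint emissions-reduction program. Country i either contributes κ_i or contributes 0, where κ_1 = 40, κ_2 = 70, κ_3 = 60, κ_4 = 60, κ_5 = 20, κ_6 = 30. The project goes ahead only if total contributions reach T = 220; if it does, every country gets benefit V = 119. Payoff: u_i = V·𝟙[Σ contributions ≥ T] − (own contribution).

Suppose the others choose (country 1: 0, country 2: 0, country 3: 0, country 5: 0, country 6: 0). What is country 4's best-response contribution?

0

Others' total = 0. Even contributing 60 gives 60 < 220: no benefit either way.
Best response: 0.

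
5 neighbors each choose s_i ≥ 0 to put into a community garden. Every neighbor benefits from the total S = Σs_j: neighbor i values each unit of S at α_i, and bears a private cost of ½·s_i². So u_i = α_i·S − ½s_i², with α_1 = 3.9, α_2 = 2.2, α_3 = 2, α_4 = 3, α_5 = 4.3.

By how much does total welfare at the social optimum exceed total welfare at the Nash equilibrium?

381.51

Neighbor i's FOC: ∂u_i/∂s_i = α_i − s_i = 0, so s_i* = α_i.
NE contributions = (3.9, 2.2, 2, 3, 4.3); S = 15.4.
W^NE = (Σα)·S − ½Σα_i² = 15.4² − ½·51.54 = 211.39.
Planner sets s_i = Σα_j = 15.4 for every i, so S^SO = 5·15.4 = 77.
W^SO = (Σα)·S^SO − ½·5·(Σα)² = (5/2)·15.4² = 592.9.
Deadweight loss = W^SO − W^NE = 381.51.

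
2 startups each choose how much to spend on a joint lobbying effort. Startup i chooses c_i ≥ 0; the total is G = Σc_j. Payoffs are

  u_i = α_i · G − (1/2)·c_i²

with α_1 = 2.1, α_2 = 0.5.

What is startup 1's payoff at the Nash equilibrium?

3.255

Startup i's FOC: ∂u_i/∂c_i = α_i − c_i = 0, so c_i* = α_i.
NE contributions = (2.1, 0.5); G = 2.6.
u_1 = α_1·G − ½·(c_1)² = 2.1·2.6 − ½·2.1² = 3.255.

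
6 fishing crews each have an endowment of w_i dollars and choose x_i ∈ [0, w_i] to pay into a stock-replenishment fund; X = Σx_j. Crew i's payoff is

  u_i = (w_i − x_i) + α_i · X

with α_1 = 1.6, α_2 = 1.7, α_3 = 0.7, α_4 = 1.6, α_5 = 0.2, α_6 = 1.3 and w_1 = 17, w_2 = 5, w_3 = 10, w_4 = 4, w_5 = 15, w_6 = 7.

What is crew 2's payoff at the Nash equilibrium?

56.1

∂u_i/∂x_i = α_i − 1, so crew i contributes w_i if α_i > 1, else 0.
α_i > 1 for i ∈ {1, 2, 4, 6}; NE contributions (17, 5, 0, 4, 0, 7), X = 33.
u_2 = (5 − 5) + 1.7·33 = 56.1.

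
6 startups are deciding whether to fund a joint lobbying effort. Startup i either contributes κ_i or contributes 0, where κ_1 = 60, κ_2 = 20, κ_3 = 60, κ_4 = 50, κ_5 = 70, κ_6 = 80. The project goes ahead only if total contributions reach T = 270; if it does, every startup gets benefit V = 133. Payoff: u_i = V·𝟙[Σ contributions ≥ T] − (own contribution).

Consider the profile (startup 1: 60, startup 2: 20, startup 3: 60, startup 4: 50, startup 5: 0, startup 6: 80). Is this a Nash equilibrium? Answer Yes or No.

Yes

Total = 270 ≥ 270: provided.
Startup 1 (pledges 60, payoff 73): dropping to 0 → total 210, payoff 0. No gain.
Startup 2 (pledges 20, payoff 113): dropping to 0 → total 250, payoff 0. No gain.
Startup 3 (pledges 60, payoff 73): dropping to 0 → total 210, payoff 0. No gain.
Startup 4 (pledges 50, payoff 83): dropping to 0 → total 220, payoff 0. No gain.
Startup 5 (pledges 0, payoff 133): pledging 70 → total 340, payoff 63. No gain.
Startup 6 (pledges 80, payoff 53): dropping to 0 → total 190, payoff 0. No gain.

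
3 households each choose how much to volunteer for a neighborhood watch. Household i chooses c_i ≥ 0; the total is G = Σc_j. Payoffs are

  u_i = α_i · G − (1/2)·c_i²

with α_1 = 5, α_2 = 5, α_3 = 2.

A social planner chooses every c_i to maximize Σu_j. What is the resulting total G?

Planner FOC: ∂(Σu_j)/∂c_i = (Σα_j) − c_i = 0, so c_i^SO = Σα_j = 12 for every i; G^SO = 36.

36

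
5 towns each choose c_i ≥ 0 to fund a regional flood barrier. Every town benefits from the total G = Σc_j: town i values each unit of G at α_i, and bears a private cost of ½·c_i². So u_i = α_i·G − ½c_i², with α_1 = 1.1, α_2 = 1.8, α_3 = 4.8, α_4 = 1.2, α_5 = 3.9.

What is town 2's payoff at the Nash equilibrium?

21.42

Town i's FOC: ∂u_i/∂c_i = α_i − c_i = 0, so c_i* = α_i.
NE contributions = (1.1, 1.8, 4.8, 1.2, 3.9); G = 12.8.
u_2 = α_2·G − ½·(c_2)² = 1.8·12.8 − ½·1.8² = 21.42.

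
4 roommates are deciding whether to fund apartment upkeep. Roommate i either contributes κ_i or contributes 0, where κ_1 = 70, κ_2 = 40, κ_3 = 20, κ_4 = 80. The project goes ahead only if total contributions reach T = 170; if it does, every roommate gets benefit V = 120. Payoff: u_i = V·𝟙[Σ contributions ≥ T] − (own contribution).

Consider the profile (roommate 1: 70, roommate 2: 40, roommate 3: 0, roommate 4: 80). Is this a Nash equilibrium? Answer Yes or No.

Total = 190 ≥ 170: provided.
Roommate 1 (pledges 70, payoff 50): dropping to 0 → total 120, payoff 0. No gain.
Roommate 2 (pledges 40, payoff 80): dropping to 0 → total 150, payoff 0. No gain.
Roommate 3 (pledges 0, payoff 120): pledging 20 → total 210, payoff 100. No gain.
Roommate 4 (pledges 80, payoff 40): dropping to 0 → total 110, payoff 0. No gain.

Yes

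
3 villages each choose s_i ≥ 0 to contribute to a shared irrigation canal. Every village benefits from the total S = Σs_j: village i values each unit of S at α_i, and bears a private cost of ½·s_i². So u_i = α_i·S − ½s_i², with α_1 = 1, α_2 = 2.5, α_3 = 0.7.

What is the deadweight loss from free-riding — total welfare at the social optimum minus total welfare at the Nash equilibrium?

Village i's FOC: ∂u_i/∂s_i = α_i − s_i = 0, so s_i* = α_i.
NE contributions = (1, 2.5, 0.7); S = 4.2.
W^NE = (Σα)·S − ½Σα_i² = 4.2² − ½·7.74 = 13.77.
Planner sets s_i = Σα_j = 4.2 for every i, so S^SO = 3·4.2 = 12.6.
W^SO = (Σα)·S^SO − ½·3·(Σα)² = (3/2)·4.2² = 26.46.
Deadweight loss = W^SO − W^NE = 12.69.

12.69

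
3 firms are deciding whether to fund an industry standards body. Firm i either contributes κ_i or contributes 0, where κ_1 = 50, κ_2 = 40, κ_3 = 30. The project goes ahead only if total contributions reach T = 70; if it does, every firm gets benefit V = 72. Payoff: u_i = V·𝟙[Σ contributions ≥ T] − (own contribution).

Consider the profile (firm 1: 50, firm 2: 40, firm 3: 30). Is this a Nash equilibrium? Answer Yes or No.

Total = 120 ≥ 70: provided.
Firm 1 (pledges 50, payoff 22): dropping to 0 → total 70, payoff 72. Profitable deviation.

No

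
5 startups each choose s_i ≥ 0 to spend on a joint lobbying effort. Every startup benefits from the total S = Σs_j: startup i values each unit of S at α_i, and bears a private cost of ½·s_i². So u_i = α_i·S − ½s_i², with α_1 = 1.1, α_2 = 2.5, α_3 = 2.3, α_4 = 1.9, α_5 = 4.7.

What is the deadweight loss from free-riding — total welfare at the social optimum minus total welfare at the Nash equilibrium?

Startup i's FOC: ∂u_i/∂s_i = α_i − s_i = 0, so s_i* = α_i.
NE contributions = (1.1, 2.5, 2.3, 1.9, 4.7); S = 12.5.
W^NE = (Σα)·S − ½Σα_i² = 12.5² − ½·38.45 = 137.025.
Planner sets s_i = Σα_j = 12.5 for every i, so S^SO = 5·12.5 = 62.5.
W^SO = (Σα)·S^SO − ½·5·(Σα)² = (5/2)·12.5² = 390.625.
Deadweight loss = W^SO − W^NE = 253.6.

253.6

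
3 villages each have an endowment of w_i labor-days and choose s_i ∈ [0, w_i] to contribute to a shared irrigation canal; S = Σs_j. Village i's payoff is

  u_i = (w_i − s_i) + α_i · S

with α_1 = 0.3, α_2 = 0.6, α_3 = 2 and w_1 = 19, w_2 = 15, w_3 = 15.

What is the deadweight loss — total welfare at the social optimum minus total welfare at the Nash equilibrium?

64.6

∂u_i/∂s_i = α_i − 1, so village i contributes w_i if α_i > 1, else 0.
α_i > 1 for i ∈ {3}; NE contributions (0, 0, 15), S = 15.
W^NE = Σw_i − S^NE + (Σα_i)·S^NE = 49 + 1.9·15 = 77.5.
Planner: ∂(Σu_j)/∂s_i = Σα_j − 1 = 1.9 > 0, so everyone contributes w_i; S^SO = 49, W^SO = 49 + 1.9·49 = 142.1.
Deadweight loss = 64.6.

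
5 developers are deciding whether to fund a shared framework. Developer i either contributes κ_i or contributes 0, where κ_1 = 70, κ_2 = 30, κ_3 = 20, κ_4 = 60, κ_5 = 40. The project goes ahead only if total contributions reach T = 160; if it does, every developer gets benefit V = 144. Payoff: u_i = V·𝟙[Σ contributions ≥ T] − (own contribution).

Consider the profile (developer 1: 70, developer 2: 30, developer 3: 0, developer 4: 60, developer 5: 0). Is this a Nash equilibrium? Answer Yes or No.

Yes

Total = 160 ≥ 160: provided.
Developer 1 (pledges 70, payoff 74): dropping to 0 → total 90, payoff 0. No gain.
Developer 2 (pledges 30, payoff 114): dropping to 0 → total 130, payoff 0. No gain.
Developer 3 (pledges 0, payoff 144): pledging 20 → total 180, payoff 124. No gain.
Developer 4 (pledges 60, payoff 84): dropping to 0 → total 100, payoff 0. No gain.
Developer 5 (pledges 0, payoff 144): pledging 40 → total 200, payoff 104. No gain.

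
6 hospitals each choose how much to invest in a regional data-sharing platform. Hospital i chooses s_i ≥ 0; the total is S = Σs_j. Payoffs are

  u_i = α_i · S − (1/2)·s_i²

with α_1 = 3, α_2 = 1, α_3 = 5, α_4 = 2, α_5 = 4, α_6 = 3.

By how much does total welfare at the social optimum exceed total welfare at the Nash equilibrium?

Hospital i's FOC: ∂u_i/∂s_i = α_i − s_i = 0, so s_i* = α_i.
NE contributions = (3, 1, 5, 2, 4, 3); S = 18.
W^NE = (Σα)·S − ½Σα_i² = 18² − ½·64 = 292.
Planner sets s_i = Σα_j = 18 for every i, so S^SO = 6·18 = 108.
W^SO = (Σα)·S^SO − ½·6·(Σα)² = (6/2)·18² = 972.
Deadweight loss = W^SO − W^NE = 680.

680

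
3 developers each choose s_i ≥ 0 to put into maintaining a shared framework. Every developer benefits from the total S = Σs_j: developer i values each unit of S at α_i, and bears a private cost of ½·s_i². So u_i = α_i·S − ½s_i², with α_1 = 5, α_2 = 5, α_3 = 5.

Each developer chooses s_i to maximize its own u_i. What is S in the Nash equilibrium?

Developer i's FOC: ∂u_i/∂s_i = α_i − s_i = 0, so s_i* = α_i.
NE contributions = (5, 5, 5); S = 15.

15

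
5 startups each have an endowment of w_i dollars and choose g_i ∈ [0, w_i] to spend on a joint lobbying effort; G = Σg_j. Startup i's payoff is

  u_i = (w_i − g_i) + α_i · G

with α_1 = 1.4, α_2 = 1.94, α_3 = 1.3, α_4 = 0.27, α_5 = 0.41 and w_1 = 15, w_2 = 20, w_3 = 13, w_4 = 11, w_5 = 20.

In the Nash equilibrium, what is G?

∂u_i/∂g_i = α_i − 1, so startup i contributes w_i if α_i > 1, else 0.
α_i > 1 for i ∈ {1, 2, 3}; NE contributions (15, 20, 13, 0, 0), G = 48.

48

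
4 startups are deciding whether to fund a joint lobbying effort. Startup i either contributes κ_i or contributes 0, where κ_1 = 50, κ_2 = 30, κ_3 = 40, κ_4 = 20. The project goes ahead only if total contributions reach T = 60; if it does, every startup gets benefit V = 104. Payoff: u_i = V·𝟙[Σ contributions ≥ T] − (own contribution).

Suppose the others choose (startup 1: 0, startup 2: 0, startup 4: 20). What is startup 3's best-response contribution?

40

Others' total = 20. Contributing 40 brings total to 60 ≥ 60: gain V − κ_3 = 64.
Best response: 40.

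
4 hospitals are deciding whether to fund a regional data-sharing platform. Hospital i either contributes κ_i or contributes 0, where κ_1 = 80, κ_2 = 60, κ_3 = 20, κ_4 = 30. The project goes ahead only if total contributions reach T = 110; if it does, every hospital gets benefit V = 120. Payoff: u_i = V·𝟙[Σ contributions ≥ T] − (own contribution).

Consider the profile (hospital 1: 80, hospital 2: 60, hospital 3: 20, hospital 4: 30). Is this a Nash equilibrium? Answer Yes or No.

No

Total = 190 ≥ 110: provided.
Hospital 1 (pledges 80, payoff 40): dropping to 0 → total 110, payoff 120. Profitable deviation.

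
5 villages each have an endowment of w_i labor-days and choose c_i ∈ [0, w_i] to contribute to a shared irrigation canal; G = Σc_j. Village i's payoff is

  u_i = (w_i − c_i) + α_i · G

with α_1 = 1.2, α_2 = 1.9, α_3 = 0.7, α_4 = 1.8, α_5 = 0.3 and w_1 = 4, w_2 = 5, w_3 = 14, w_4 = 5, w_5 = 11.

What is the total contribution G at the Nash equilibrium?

14

∂u_i/∂c_i = α_i − 1, so village i contributes w_i if α_i > 1, else 0.
α_i > 1 for i ∈ {1, 2, 4}; NE contributions (4, 5, 0, 5, 0), G = 14.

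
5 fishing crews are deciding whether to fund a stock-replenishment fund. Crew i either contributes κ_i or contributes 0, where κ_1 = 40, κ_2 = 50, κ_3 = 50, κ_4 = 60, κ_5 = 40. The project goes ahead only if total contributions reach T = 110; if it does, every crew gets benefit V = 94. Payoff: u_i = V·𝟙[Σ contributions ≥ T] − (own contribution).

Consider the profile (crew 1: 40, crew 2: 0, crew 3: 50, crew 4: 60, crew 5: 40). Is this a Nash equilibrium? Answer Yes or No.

No

Total = 190 ≥ 110: provided.
Crew 1 (pledges 40, payoff 54): dropping to 0 → total 150, payoff 94. Profitable deviation.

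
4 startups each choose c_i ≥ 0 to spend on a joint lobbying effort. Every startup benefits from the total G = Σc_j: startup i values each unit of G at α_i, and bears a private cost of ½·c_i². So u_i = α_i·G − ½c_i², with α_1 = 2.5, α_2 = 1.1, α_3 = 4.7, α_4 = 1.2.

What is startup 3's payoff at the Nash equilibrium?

Startup i's FOC: ∂u_i/∂c_i = α_i − c_i = 0, so c_i* = α_i.
NE contributions = (2.5, 1.1, 4.7, 1.2); G = 9.5.
u_3 = α_3·G − ½·(c_3)² = 4.7·9.5 − ½·4.7² = 33.605.

33.605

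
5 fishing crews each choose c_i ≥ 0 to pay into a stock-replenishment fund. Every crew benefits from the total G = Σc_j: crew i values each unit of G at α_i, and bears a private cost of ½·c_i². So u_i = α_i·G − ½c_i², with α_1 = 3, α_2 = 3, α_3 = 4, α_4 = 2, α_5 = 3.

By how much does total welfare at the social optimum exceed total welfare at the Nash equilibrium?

Crew i's FOC: ∂u_i/∂c_i = α_i − c_i = 0, so c_i* = α_i.
NE contributions = (3, 3, 4, 2, 3); G = 15.
W^NE = (Σα)·G − ½Σα_i² = 15² − ½·47 = 201.5.
Planner sets c_i = Σα_j = 15 for every i, so G^SO = 5·15 = 75.
W^SO = (Σα)·G^SO − ½·5·(Σα)² = (5/2)·15² = 562.5.
Deadweight loss = W^SO − W^NE = 361.

361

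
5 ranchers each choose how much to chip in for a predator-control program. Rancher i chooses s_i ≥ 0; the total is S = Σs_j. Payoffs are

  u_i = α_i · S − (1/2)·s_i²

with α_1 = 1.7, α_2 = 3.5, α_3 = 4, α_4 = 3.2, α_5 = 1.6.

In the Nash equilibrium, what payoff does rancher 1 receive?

22.355

Rancher i's FOC: ∂u_i/∂s_i = α_i − s_i = 0, so s_i* = α_i.
NE contributions = (1.7, 3.5, 4, 3.2, 1.6); S = 14.
u_1 = α_1·S − ½·(s_1)² = 1.7·14 − ½·1.7² = 22.355.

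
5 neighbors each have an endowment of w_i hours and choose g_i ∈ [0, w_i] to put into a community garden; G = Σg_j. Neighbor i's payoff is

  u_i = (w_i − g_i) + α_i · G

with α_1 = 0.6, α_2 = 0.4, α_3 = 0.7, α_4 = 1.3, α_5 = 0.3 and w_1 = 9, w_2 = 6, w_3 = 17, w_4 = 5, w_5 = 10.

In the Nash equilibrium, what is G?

5

∂u_i/∂g_i = α_i − 1, so neighbor i contributes w_i if α_i > 1, else 0.
α_i > 1 for i ∈ {4}; NE contributions (0, 0, 0, 5, 0), G = 5.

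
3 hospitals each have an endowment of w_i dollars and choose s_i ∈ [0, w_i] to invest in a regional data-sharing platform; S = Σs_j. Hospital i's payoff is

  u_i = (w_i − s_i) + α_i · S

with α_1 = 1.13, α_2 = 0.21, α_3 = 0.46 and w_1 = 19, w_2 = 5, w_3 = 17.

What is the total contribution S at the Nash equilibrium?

19

∂u_i/∂s_i = α_i − 1, so hospital i contributes w_i if α_i > 1, else 0.
α_i > 1 for i ∈ {1}; NE contributions (19, 0, 0), S = 19.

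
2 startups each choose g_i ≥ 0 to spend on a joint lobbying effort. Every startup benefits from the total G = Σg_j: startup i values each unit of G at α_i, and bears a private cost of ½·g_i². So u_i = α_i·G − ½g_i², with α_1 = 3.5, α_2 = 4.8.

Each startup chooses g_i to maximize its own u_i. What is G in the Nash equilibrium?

8.3

Startup i's FOC: ∂u_i/∂g_i = α_i − g_i = 0, so g_i* = α_i.
NE contributions = (3.5, 4.8); G = 8.3.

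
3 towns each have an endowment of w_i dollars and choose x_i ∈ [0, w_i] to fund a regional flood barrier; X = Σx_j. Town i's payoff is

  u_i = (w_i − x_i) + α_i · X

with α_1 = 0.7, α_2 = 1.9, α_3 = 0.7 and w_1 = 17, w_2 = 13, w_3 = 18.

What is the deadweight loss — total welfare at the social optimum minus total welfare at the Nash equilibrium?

80.5

∂u_i/∂x_i = α_i − 1, so town i contributes w_i if α_i > 1, else 0.
α_i > 1 for i ∈ {2}; NE contributions (0, 13, 0), X = 13.
W^NE = Σw_i − X^NE + (Σα_i)·X^NE = 48 + 2.3·13 = 77.9.
Planner: ∂(Σu_j)/∂x_i = Σα_j − 1 = 2.3 > 0, so everyone contributes w_i; X^SO = 48, W^SO = 48 + 2.3·48 = 158.4.
Deadweight loss = 80.5.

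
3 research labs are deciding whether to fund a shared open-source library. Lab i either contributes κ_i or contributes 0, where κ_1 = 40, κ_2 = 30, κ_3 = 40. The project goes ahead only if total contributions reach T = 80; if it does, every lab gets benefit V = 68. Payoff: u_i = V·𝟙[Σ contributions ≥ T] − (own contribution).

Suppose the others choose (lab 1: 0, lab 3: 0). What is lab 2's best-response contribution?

Others' total = 0. Even contributing 30 gives 30 < 80: no benefit either way.
Best response: 0.

0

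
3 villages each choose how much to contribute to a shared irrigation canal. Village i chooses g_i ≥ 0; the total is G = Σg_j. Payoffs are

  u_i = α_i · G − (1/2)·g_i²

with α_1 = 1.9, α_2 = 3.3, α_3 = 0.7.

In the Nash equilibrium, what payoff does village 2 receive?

14.025

Village i's FOC: ∂u_i/∂g_i = α_i − g_i = 0, so g_i* = α_i.
NE contributions = (1.9, 3.3, 0.7); G = 5.9.
u_2 = α_2·G − ½·(g_2)² = 3.3·5.9 − ½·3.3² = 14.025.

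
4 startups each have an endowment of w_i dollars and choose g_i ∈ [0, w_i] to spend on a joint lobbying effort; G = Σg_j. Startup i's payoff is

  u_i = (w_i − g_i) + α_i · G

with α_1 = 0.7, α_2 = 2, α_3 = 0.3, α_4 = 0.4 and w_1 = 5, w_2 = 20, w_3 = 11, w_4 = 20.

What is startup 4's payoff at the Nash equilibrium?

28

∂u_i/∂g_i = α_i − 1, so startup i contributes w_i if α_i > 1, else 0.
α_i > 1 for i ∈ {2}; NE contributions (0, 20, 0, 0), G = 20.
u_4 = (20 − 0) + 0.4·20 = 28.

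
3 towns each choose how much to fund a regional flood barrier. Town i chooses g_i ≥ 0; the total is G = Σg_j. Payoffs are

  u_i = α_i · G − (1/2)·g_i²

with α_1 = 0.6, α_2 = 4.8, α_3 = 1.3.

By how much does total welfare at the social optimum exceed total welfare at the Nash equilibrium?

34.99

Town i's FOC: ∂u_i/∂g_i = α_i − g_i = 0, so g_i* = α_i.
NE contributions = (0.6, 4.8, 1.3); G = 6.7.
W^NE = (Σα)·G − ½Σα_i² = 6.7² − ½·25.09 = 32.345.
Planner sets g_i = Σα_j = 6.7 for every i, so G^SO = 3·6.7 = 20.1.
W^SO = (Σα)·G^SO − ½·3·(Σα)² = (3/2)·6.7² = 67.335.
Deadweight loss = W^SO − W^NE = 34.99.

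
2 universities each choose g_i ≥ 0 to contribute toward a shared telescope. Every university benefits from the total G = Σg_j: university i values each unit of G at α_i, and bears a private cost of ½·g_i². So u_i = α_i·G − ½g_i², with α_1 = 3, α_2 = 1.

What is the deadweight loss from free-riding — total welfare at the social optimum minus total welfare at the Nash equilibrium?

5

University i's FOC: ∂u_i/∂g_i = α_i − g_i = 0, so g_i* = α_i.
NE contributions = (3, 1); G = 4.
W^NE = (Σα)·G − ½Σα_i² = 4² − ½·10 = 11.
Planner sets g_i = Σα_j = 4 for every i, so G^SO = 2·4 = 8.
W^SO = (Σα)·G^SO − ½·2·(Σα)² = (2/2)·4² = 16.
Deadweight loss = W^SO − W^NE = 5.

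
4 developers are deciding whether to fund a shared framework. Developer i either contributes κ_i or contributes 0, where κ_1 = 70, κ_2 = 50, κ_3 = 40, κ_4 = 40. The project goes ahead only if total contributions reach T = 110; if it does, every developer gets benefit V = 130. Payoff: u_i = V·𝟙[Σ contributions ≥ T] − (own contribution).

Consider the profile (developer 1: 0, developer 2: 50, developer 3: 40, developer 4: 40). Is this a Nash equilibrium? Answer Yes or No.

Yes

Total = 130 ≥ 110: provided.
Developer 1 (pledges 0, payoff 130): pledging 70 → total 200, payoff 60. No gain.
Developer 2 (pledges 50, payoff 80): dropping to 0 → total 80, payoff 0. No gain.
Developer 3 (pledges 40, payoff 90): dropping to 0 → total 90, payoff 0. No gain.
Developer 4 (pledges 40, payoff 90): dropping to 0 → total 90, payoff 0. No gain.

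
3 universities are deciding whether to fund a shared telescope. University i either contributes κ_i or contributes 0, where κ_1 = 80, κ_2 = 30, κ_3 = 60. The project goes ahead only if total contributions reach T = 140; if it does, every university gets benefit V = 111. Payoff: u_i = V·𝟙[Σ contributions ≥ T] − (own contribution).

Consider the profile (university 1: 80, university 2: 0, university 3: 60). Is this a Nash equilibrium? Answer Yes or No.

Yes

Total = 140 ≥ 140: provided.
University 1 (pledges 80, payoff 31): dropping to 0 → total 60, payoff 0. No gain.
University 2 (pledges 0, payoff 111): pledging 30 → total 170, payoff 81. No gain.
University 3 (pledges 60, payoff 51): dropping to 0 → total 80, payoff 0. No gain.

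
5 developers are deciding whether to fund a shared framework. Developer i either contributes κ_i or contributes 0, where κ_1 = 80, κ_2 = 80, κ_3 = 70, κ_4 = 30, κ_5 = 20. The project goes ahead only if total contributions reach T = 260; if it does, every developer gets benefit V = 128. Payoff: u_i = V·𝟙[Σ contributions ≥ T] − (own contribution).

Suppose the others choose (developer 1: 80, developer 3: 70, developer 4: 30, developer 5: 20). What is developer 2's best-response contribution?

80

Others' total = 200. Contributing 80 brings total to 280 ≥ 260: gain V − κ_2 = 48.
Best response: 80.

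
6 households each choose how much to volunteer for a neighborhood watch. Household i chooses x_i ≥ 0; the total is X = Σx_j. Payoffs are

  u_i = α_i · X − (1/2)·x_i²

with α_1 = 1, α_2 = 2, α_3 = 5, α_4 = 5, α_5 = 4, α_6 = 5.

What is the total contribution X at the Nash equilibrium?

Household i's FOC: ∂u_i/∂x_i = α_i − x_i = 0, so x_i* = α_i.
NE contributions = (1, 2, 5, 5, 4, 5); X = 22.

22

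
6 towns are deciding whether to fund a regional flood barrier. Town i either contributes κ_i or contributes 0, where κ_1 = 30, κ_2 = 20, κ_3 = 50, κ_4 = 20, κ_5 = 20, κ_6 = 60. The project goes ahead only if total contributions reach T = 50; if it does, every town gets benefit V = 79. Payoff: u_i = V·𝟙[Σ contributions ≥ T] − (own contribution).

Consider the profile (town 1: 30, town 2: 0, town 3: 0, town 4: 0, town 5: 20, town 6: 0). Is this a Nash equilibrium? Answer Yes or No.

Yes

Total = 50 ≥ 50: provided.
Town 1 (pledges 30, payoff 49): dropping to 0 → total 20, payoff 0. No gain.
Town 2 (pledges 0, payoff 79): pledging 20 → total 70, payoff 59. No gain.
Town 3 (pledges 0, payoff 79): pledging 50 → total 100, payoff 29. No gain.
Town 4 (pledges 0, payoff 79): pledging 20 → total 70, payoff 59. No gain.
Town 5 (pledges 20, payoff 59): dropping to 0 → total 30, payoff 0. No gain.
Town 6 (pledges 0, payoff 79): pledging 60 → total 110, payoff 19. No gain.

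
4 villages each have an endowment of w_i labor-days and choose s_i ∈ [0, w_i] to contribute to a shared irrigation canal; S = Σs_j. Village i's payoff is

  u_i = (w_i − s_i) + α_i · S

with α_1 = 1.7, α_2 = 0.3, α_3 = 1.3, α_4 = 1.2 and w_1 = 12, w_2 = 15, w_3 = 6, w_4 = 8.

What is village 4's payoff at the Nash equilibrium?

31.2

∂u_i/∂s_i = α_i − 1, so village i contributes w_i if α_i > 1, else 0.
α_i > 1 for i ∈ {1, 3, 4}; NE contributions (12, 0, 6, 8), S = 26.
u_4 = (8 − 8) + 1.2·26 = 31.2.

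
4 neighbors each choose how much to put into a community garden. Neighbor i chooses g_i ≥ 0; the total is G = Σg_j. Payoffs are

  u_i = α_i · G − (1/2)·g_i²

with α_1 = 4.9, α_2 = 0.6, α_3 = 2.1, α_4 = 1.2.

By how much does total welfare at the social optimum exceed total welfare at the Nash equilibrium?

Neighbor i's FOC: ∂u_i/∂g_i = α_i − g_i = 0, so g_i* = α_i.
NE contributions = (4.9, 0.6, 2.1, 1.2); G = 8.8.
W^NE = (Σα)·G − ½Σα_i² = 8.8² − ½·30.22 = 62.33.
Planner sets g_i = Σα_j = 8.8 for every i, so G^SO = 4·8.8 = 35.2.
W^SO = (Σα)·G^SO − ½·4·(Σα)² = (4/2)·8.8² = 154.88.
Deadweight loss = W^SO − W^NE = 92.55.

92.55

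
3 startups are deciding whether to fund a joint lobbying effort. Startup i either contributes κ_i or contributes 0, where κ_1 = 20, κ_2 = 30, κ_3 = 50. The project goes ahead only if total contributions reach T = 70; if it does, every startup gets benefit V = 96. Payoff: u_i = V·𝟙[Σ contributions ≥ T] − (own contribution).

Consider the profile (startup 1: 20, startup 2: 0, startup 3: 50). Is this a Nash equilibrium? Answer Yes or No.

Total = 70 ≥ 70: provided.
Startup 1 (pledges 20, payoff 76): dropping to 0 → total 50, payoff 0. No gain.
Startup 2 (pledges 0, payoff 96): pledging 30 → total 100, payoff 66. No gain.
Startup 3 (pledges 50, payoff 46): dropping to 0 → total 20, payoff 0. No gain.

Yes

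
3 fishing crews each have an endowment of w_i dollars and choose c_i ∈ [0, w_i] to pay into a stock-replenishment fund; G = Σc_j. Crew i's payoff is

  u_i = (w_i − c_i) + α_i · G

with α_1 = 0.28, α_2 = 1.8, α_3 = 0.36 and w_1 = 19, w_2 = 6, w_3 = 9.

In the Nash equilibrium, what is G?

∂u_i/∂c_i = α_i − 1, so crew i contributes w_i if α_i > 1, else 0.
α_i > 1 for i ∈ {2}; NE contributions (0, 6, 0), G = 6.

6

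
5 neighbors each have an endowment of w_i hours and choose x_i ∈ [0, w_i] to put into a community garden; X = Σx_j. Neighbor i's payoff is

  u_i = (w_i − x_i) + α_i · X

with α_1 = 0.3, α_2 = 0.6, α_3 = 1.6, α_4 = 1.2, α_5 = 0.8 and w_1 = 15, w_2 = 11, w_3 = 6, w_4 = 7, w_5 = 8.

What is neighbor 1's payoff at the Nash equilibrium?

18.9

∂u_i/∂x_i = α_i − 1, so neighbor i contributes w_i if α_i > 1, else 0.
α_i > 1 for i ∈ {3, 4}; NE contributions (0, 0, 6, 7, 0), X = 13.
u_1 = (15 − 0) + 0.3·13 = 18.9.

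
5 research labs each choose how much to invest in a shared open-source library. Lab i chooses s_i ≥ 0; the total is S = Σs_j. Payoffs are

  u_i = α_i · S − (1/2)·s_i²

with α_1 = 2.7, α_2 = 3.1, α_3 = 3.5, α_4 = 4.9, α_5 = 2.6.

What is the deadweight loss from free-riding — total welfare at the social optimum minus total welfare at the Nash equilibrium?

Lab i's FOC: ∂u_i/∂s_i = α_i − s_i = 0, so s_i* = α_i.
NE contributions = (2.7, 3.1, 3.5, 4.9, 2.6); S = 16.8.
W^NE = (Σα)·S − ½Σα_i² = 16.8² − ½·59.92 = 252.28.
Planner sets s_i = Σα_j = 16.8 for every i, so S^SO = 5·16.8 = 84.
W^SO = (Σα)·S^SO − ½·5·(Σα)² = (5/2)·16.8² = 705.6.
Deadweight loss = W^SO − W^NE = 453.32.

453.32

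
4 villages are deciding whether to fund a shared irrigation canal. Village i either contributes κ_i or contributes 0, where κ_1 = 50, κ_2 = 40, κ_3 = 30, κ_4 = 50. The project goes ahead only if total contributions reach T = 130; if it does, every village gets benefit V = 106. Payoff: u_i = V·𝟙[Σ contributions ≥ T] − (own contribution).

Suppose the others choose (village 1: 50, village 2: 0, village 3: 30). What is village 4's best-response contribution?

50

Others' total = 80. Contributing 50 brings total to 130 ≥ 130: gain V − κ_4 = 56.
Best response: 50.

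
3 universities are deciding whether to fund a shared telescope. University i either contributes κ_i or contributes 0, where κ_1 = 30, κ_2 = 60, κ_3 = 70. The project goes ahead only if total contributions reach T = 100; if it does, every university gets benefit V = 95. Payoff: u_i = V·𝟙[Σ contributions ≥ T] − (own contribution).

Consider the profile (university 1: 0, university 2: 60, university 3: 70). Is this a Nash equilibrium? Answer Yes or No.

Yes

Total = 130 ≥ 100: provided.
University 1 (pledges 0, payoff 95): pledging 30 → total 160, payoff 65. No gain.
University 2 (pledges 60, payoff 35): dropping to 0 → total 70, payoff 0. No gain.
University 3 (pledges 70, payoff 25): dropping to 0 → total 60, payoff 0. No gain.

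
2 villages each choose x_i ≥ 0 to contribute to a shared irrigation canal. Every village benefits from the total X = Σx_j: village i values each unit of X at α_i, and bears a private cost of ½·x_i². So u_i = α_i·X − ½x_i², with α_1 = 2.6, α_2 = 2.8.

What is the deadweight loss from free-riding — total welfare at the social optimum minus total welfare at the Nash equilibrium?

7.3

Village i's FOC: ∂u_i/∂x_i = α_i − x_i = 0, so x_i* = α_i.
NE contributions = (2.6, 2.8); X = 5.4.
W^NE = (Σα)·X − ½Σα_i² = 5.4² − ½·14.6 = 21.86.
Planner sets x_i = Σα_j = 5.4 for every i, so X^SO = 2·5.4 = 10.8.
W^SO = (Σα)·X^SO − ½·2·(Σα)² = (2/2)·5.4² = 29.16.
Deadweight loss = W^SO − W^NE = 7.3.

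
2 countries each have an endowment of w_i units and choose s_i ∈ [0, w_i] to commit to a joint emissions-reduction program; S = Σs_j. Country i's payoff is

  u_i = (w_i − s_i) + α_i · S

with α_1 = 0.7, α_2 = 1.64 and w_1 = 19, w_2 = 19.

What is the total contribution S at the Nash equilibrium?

19

∂u_i/∂s_i = α_i − 1, so country i contributes w_i if α_i > 1, else 0.
α_i > 1 for i ∈ {2}; NE contributions (0, 19), S = 19.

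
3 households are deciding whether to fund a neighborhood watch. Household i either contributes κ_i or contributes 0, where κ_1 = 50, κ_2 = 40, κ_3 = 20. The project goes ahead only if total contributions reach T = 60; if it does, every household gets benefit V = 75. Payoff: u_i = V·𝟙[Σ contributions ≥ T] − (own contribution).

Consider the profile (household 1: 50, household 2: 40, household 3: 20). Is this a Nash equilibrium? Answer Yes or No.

Total = 110 ≥ 60: provided.
Household 1 (pledges 50, payoff 25): dropping to 0 → total 60, payoff 75. Profitable deviation.

No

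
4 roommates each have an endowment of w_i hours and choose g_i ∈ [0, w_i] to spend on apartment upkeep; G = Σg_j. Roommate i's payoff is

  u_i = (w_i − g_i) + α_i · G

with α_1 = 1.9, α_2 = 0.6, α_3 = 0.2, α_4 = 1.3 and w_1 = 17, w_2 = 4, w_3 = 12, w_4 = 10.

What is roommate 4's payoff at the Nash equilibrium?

∂u_i/∂g_i = α_i − 1, so roommate i contributes w_i if α_i > 1, else 0.
α_i > 1 for i ∈ {1, 4}; NE contributions (17, 0, 0, 10), G = 27.
u_4 = (10 − 10) + 1.3·27 = 35.1.

35.1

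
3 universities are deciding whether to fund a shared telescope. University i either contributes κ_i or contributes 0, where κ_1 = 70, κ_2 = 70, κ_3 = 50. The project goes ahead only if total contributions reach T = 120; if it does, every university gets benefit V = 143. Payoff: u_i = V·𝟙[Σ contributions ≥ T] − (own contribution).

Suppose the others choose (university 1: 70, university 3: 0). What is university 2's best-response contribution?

Others' total = 70. Contributing 70 brings total to 140 ≥ 120: gain V − κ_2 = 73.
Best response: 70.

70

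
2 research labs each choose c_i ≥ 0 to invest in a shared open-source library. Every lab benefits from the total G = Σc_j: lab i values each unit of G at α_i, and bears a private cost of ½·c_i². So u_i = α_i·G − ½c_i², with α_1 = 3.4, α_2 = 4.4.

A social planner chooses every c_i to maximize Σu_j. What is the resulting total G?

15.6

Planner FOC: ∂(Σu_j)/∂c_i = (Σα_j) − c_i = 0, so c_i^SO = Σα_j = 7.8 for every i; G^SO = 15.6.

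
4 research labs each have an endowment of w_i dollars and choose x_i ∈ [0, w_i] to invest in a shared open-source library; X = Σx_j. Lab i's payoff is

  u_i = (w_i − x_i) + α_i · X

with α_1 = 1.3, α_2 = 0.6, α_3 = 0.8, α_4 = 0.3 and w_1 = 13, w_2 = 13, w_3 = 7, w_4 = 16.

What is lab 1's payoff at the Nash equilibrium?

16.9

∂u_i/∂x_i = α_i − 1, so lab i contributes w_i if α_i > 1, else 0.
α_i > 1 for i ∈ {1}; NE contributions (13, 0, 0, 0), X = 13.
u_1 = (13 − 13) + 1.3·13 = 16.9.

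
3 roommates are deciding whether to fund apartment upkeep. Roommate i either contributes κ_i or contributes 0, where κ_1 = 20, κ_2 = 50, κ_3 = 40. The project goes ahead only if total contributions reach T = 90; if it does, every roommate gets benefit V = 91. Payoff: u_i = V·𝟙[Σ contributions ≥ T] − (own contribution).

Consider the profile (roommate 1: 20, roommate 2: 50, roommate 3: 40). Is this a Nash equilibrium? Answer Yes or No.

No

Total = 110 ≥ 90: provided.
Roommate 1 (pledges 20, payoff 71): dropping to 0 → total 90, payoff 91. Profitable deviation.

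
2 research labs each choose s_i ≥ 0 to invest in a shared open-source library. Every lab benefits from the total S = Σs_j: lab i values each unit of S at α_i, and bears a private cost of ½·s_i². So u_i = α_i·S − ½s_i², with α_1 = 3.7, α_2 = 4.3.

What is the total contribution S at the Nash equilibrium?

8

Lab i's FOC: ∂u_i/∂s_i = α_i − s_i = 0, so s_i* = α_i.
NE contributions = (3.7, 4.3); S = 8.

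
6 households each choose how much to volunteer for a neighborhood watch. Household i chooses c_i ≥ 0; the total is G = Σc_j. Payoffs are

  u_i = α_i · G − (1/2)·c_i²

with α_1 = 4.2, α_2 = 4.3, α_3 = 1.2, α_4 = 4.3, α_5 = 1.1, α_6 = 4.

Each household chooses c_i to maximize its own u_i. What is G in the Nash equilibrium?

19.1

Household i's FOC: ∂u_i/∂c_i = α_i − c_i = 0, so c_i* = α_i.
NE contributions = (4.2, 4.3, 1.2, 4.3, 1.1, 4); G = 19.1.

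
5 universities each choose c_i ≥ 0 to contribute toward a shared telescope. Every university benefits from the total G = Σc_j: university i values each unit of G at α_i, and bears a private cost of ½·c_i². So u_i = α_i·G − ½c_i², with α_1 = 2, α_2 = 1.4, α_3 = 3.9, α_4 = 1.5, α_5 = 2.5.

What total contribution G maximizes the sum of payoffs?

56.5

Planner FOC: ∂(Σu_j)/∂c_i = (Σα_j) − c_i = 0, so c_i^SO = Σα_j = 11.3 for every i; G^SO = 56.5.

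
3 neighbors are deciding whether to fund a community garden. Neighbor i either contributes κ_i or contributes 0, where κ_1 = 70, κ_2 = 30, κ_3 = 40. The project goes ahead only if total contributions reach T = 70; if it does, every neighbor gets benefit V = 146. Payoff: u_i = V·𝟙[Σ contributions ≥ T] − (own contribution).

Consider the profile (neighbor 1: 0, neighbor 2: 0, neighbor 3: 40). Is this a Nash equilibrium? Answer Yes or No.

No

Total = 40 < 70: not provided.
Neighbor 1 (pledges 0, payoff 0): pledging 70 → total 110, payoff 76. Profitable deviation.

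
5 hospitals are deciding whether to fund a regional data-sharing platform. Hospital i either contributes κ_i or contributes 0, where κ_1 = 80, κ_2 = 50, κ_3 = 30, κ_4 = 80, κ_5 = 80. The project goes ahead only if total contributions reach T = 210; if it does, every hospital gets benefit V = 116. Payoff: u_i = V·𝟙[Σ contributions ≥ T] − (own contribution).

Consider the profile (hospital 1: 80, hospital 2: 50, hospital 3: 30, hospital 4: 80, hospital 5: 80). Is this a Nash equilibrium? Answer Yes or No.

No

Total = 320 ≥ 210: provided.
Hospital 1 (pledges 80, payoff 36): dropping to 0 → total 240, payoff 116. Profitable deviation.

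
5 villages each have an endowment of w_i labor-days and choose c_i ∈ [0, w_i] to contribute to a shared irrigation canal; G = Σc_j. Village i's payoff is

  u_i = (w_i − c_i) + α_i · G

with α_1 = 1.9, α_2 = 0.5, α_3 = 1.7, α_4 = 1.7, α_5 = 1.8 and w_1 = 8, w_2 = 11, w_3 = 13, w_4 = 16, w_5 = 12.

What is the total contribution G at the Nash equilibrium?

∂u_i/∂c_i = α_i − 1, so village i contributes w_i if α_i > 1, else 0.
α_i > 1 for i ∈ {1, 3, 4, 5}; NE contributions (8, 0, 13, 16, 12), G = 49.

49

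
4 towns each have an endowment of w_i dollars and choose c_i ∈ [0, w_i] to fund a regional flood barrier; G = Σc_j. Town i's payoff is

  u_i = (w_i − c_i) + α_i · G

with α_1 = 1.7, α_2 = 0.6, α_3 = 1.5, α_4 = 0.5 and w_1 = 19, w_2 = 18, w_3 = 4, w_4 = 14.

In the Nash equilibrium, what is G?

∂u_i/∂c_i = α_i − 1, so town i contributes w_i if α_i > 1, else 0.
α_i > 1 for i ∈ {1, 3}; NE contributions (19, 0, 4, 0), G = 23.

23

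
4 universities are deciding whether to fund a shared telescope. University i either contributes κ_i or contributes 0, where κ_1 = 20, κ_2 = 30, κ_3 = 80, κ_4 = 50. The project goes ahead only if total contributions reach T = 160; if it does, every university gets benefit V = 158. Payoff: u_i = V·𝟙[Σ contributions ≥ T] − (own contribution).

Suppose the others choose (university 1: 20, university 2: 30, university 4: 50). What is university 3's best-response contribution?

80

Others' total = 100. Contributing 80 brings total to 180 ≥ 160: gain V − κ_3 = 78.
Best response: 80.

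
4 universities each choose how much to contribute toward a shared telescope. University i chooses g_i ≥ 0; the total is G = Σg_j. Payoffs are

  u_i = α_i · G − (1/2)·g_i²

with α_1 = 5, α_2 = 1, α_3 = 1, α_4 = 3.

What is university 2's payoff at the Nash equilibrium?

University i's FOC: ∂u_i/∂g_i = α_i − g_i = 0, so g_i* = α_i.
NE contributions = (5, 1, 1, 3); G = 10.
u_2 = α_2·G − ½·(g_2)² = 1·10 − ½·1² = 9.5.

9.5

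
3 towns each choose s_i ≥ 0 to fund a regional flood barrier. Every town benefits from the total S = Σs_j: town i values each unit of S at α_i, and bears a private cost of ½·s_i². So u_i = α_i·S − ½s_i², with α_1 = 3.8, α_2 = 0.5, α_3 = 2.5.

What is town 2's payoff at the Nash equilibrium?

3.275

Town i's FOC: ∂u_i/∂s_i = α_i − s_i = 0, so s_i* = α_i.
NE contributions = (3.8, 0.5, 2.5); S = 6.8.
u_2 = α_2·S − ½·(s_2)² = 0.5·6.8 − ½·0.5² = 3.275.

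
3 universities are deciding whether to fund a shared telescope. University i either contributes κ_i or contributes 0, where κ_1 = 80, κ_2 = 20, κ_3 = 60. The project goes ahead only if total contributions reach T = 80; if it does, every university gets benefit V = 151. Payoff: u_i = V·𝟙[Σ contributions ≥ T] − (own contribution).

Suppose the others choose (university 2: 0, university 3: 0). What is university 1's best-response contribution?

80

Others' total = 0. Contributing 80 brings total to 80 ≥ 80: gain V − κ_1 = 71.
Best response: 80.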